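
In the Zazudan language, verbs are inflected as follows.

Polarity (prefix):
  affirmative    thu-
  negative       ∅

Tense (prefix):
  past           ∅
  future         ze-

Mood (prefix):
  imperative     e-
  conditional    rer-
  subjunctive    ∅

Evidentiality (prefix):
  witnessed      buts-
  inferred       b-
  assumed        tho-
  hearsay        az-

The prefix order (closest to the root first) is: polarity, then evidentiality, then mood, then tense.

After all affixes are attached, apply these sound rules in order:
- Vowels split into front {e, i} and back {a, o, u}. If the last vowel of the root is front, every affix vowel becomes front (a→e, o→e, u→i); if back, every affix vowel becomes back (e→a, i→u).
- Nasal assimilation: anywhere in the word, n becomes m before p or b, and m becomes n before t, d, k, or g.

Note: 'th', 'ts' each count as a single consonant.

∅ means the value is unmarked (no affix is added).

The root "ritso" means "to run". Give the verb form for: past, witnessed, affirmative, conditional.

Attach polarity affirmative thu- → thuritso.
Attach evidentiality witnessed buts- → butsthuritso.
Attach mood conditional rer- → rerbutsthuritso.
tense = past: zero marking, form stays rerbutsthuritso.
Apply vowel harmony: rerbutsthuritso → rarbutsthuritso.
Nasal assimilation: no change.

rarbutsthuritso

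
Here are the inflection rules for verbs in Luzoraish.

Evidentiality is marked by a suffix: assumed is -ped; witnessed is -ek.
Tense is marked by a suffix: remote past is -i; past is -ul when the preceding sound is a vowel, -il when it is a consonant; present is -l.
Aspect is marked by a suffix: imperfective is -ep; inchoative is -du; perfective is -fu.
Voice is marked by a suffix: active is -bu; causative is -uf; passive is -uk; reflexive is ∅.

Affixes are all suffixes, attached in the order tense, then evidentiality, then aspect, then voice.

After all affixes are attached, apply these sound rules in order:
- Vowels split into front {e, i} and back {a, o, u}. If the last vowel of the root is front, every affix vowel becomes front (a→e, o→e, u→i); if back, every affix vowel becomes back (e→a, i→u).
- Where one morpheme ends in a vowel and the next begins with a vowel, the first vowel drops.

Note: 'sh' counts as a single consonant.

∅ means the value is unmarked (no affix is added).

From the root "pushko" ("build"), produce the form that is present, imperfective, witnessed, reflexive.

Attach tense present -l → pushkol.
Attach evidentiality witnessed -ek → pushkolek.
Attach aspect imperfective -ep → pushkolekep.
voice = reflexive: zero marking, form stays pushkolekep.
Apply vowel harmony: pushkolekep → pushkolakap.
Vowel deletion: no change.

pushkolakap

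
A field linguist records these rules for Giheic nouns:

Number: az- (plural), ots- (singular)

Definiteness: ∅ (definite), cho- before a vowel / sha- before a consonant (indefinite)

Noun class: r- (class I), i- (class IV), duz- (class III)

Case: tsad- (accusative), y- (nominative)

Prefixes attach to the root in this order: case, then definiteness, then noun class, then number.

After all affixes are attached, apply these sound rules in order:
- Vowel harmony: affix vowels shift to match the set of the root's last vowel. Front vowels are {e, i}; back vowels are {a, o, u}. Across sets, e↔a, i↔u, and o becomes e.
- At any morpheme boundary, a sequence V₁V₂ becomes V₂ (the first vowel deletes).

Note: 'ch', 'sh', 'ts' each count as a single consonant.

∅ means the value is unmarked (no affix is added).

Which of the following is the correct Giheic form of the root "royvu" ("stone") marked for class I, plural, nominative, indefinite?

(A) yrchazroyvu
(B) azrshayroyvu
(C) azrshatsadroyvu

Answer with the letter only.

B

Attach case nominative y- → yroyvu.
Attach definiteness indefinite sha- (before consonant 'y') → shayroyvu.
Attach noun class class I r- → rshayroyvu.
Attach number plural az- → azrshayroyvu.
Vowel harmony: no change.
Vowel deletion: no change.
So the correct form is azrshayroyvu, option (B).
(A) yrchazroyvu is wrong: it has the affixes in the wrong order.
(C) azrshatsadroyvu is wrong: it uses accusative instead of nominative for case.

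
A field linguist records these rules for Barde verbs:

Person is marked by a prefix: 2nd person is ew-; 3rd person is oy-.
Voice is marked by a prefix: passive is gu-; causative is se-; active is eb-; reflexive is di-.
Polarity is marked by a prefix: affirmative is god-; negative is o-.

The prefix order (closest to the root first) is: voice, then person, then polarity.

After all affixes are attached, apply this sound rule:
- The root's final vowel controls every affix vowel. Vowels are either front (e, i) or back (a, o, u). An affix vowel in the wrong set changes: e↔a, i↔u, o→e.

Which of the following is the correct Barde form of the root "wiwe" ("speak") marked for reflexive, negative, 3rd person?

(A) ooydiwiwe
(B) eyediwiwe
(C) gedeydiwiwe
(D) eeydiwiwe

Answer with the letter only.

Attach voice reflexive di- → diwiwe.
Attach person 3rd person oy- → oydiwiwe.
Attach polarity negative o- → ooydiwiwe.
Apply vowel harmony: ooydiwiwe → eeydiwiwe.
So the correct form is eeydiwiwe, option (D).
(A) ooydiwiwe is wrong: it fails to apply the sound rule(s).
(B) eyediwiwe is wrong: it has the affixes in the wrong order.
(C) gedeydiwiwe is wrong: it uses affirmative instead of negative for polarity.

D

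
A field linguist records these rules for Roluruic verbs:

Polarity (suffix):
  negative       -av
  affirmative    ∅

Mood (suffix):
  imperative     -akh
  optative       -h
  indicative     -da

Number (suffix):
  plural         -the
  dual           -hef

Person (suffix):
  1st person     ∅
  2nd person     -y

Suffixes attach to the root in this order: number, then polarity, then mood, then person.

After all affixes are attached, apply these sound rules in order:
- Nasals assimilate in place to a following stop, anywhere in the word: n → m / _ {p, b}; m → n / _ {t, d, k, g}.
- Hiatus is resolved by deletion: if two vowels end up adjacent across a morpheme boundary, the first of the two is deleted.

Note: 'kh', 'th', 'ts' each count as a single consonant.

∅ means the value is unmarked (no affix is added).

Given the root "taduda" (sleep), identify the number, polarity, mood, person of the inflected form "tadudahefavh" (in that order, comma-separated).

Segment: taduda-hef-av-h.
number: -hef → dual.
polarity: -av → negative.
mood: -h → optative.
person: ∅ → 1st person.

dual, negative, optative, 1st person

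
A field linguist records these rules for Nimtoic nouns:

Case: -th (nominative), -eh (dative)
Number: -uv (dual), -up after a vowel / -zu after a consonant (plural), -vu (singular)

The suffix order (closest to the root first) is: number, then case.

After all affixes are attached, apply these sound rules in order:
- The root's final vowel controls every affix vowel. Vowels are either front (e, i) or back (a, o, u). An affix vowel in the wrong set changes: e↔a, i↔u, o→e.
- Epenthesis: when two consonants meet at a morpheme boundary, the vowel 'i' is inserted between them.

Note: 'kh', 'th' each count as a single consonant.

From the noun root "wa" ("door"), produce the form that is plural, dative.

waupah

Attach number plural -up (after vowel 'a') → waup.
Attach case dative -eh → waupeh.
Apply vowel harmony: waupeh → waupah.
Epenthesis: no change.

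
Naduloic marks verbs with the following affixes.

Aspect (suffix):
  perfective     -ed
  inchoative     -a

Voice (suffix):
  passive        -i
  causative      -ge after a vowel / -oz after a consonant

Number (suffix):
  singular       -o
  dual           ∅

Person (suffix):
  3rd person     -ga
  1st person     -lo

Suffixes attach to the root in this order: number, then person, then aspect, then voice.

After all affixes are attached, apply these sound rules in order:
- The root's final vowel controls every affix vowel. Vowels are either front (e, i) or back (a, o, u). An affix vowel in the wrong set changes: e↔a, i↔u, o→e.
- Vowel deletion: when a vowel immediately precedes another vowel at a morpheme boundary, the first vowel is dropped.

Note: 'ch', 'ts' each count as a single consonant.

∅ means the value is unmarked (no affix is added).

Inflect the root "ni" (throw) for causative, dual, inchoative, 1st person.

number = dual: zero marking, form stays ni.
Attach person 1st person -lo → nilo.
Attach aspect inchoative -a → niloa.
Attach voice causative -ge (after vowel 'a') → niloage.
Apply vowel harmony: niloage → nileege.
Apply vowel deletion: nileege → nilege.

nilege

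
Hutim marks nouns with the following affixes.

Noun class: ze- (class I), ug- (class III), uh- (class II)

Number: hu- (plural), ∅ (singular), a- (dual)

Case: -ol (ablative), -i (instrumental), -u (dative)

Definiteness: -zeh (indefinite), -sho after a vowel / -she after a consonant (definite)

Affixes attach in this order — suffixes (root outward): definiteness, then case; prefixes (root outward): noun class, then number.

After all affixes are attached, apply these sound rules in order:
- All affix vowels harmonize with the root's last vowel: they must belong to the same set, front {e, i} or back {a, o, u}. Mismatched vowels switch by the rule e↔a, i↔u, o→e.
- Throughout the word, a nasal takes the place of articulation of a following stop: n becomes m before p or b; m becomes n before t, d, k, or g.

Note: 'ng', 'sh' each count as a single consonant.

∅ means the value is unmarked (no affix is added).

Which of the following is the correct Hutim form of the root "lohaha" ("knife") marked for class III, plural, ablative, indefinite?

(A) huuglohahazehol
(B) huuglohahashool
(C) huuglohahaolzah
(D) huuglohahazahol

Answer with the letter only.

Attach definiteness indefinite -zeh → lohahazeh.
Attach noun class class III ug- → uglohahazeh.
Attach number plural hu- → huuglohahazeh.
Attach case ablative -ol → huuglohahazehol.
Apply vowel harmony: huuglohahazehol → huuglohahazahol.
Nasal assimilation: no change.
So the correct form is huuglohahazahol, option (D).
(B) huuglohahashool is wrong: it uses definite instead of indefinite for definiteness.
(A) huuglohahazehol is wrong: it fails to apply the sound rule(s).
(C) huuglohahaolzah is wrong: it has the affixes in the wrong order.

D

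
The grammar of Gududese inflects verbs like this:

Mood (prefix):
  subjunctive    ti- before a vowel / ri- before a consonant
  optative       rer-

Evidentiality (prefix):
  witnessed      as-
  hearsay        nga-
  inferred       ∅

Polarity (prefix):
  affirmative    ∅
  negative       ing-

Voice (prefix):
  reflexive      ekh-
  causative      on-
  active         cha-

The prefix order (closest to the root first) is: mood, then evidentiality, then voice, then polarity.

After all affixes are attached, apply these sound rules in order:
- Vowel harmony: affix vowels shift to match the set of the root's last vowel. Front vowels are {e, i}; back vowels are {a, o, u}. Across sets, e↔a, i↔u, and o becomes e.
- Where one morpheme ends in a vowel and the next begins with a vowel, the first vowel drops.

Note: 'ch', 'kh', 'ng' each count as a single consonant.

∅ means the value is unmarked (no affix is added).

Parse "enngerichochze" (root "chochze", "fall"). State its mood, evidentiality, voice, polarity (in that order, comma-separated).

subjunctive, hearsay, causative, affirmative

Segment: on-nga-ri-chochze.
mood: ti/ri- → subjunctive.
evidentiality: nga- → hearsay.
voice: on- → causative.
polarity: ∅ → affirmative.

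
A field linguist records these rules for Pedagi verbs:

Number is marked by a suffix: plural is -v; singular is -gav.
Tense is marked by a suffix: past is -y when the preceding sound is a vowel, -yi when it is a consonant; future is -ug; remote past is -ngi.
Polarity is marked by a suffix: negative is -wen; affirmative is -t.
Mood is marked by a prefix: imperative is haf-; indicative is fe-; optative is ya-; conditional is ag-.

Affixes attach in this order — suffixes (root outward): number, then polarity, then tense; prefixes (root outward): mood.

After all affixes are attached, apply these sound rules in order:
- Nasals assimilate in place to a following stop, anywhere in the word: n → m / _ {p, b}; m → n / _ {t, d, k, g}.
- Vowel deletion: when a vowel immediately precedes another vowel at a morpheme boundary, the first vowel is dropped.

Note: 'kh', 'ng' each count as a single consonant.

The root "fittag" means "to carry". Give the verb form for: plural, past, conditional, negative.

Attach number plural -v → fittagv.
Attach polarity negative -wen → fittagvwen.
Attach mood conditional ag- → agfittagvwen.
Attach tense past -yi (after consonant 'n') → agfittagvwenyi.
Nasal assimilation: no change.
Vowel deletion: no change.

agfittagvwenyi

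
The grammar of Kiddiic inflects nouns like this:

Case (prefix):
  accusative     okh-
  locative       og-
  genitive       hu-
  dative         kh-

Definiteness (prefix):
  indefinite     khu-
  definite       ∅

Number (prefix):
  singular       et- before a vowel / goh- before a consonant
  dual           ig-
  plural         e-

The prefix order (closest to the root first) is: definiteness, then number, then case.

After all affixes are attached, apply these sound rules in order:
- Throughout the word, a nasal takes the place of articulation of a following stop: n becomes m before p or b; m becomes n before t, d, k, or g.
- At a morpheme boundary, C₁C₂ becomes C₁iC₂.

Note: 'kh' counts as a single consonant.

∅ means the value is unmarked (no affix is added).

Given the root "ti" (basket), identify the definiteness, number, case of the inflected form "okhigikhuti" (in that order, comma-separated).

indefinite, dual, accusative

Segment: okh-ig-khu-ti.
definiteness: khu- → indefinite.
number: ig- → dual.
case: okh- → accusative.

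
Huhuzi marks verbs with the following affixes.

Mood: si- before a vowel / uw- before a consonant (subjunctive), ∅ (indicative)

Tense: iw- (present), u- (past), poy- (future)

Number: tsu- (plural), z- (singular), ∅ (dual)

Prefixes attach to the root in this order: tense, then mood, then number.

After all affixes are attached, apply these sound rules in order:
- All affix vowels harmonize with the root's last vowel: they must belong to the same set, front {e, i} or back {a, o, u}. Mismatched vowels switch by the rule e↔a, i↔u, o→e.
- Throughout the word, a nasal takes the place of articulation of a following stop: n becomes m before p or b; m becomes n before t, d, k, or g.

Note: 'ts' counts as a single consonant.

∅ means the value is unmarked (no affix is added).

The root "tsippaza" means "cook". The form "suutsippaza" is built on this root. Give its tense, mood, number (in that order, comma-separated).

Segment: si-u-tsippaza.
tense: u- → past.
mood: si/uw- → subjunctive.
number: ∅ → dual.

past, subjunctive, dual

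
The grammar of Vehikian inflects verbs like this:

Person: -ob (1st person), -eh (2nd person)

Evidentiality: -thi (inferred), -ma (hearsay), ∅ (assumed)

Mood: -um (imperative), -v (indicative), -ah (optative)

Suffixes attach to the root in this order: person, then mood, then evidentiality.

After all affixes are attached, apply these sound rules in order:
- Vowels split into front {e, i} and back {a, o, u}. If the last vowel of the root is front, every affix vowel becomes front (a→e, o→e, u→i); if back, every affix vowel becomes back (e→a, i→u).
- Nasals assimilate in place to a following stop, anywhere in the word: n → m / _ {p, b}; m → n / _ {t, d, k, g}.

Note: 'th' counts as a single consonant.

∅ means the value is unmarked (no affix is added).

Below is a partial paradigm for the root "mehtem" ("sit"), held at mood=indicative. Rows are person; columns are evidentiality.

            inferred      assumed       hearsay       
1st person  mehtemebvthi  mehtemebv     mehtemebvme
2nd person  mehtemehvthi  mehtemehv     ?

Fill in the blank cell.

Attach person 2nd person -eh → mehtemeh.
Attach mood indicative -v → mehtemehv.
Attach evidentiality hearsay -ma → mehtemehvma.
Apply vowel harmony: mehtemehvma → mehtemehvme.
Nasal assimilation: no change.

mehtemehvme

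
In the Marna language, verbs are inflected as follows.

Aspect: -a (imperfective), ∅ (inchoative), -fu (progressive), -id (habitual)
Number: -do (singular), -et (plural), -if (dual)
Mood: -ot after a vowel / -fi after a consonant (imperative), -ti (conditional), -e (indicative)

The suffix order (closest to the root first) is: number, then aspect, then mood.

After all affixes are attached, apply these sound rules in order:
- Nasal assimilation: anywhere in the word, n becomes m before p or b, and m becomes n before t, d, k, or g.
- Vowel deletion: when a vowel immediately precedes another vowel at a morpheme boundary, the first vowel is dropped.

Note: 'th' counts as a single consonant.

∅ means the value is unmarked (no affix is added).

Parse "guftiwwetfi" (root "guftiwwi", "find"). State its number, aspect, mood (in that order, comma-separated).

Segment: guftiwwi-et-fi.
number: -et → plural.
aspect: ∅ → inchoative.
mood: -ot/fi → imperative.

plural, inchoative, imperative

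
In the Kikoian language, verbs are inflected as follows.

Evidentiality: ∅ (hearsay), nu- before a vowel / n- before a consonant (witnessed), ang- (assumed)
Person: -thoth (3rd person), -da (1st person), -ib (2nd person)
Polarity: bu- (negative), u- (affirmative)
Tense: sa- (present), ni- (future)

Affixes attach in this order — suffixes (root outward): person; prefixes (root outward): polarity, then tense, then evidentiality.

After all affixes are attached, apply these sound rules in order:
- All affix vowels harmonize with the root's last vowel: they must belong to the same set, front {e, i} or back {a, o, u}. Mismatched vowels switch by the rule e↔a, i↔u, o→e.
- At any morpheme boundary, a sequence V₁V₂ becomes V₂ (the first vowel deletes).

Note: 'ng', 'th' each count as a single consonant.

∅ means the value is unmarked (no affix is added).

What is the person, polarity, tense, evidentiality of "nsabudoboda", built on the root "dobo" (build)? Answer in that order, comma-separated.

Segment: n-sa-bu-dobo-da.
person: -da → 1st person.
polarity: bu- → negative.
tense: sa- → present.
evidentiality: nu/n- → witnessed.

1st person, negative, present, witnessed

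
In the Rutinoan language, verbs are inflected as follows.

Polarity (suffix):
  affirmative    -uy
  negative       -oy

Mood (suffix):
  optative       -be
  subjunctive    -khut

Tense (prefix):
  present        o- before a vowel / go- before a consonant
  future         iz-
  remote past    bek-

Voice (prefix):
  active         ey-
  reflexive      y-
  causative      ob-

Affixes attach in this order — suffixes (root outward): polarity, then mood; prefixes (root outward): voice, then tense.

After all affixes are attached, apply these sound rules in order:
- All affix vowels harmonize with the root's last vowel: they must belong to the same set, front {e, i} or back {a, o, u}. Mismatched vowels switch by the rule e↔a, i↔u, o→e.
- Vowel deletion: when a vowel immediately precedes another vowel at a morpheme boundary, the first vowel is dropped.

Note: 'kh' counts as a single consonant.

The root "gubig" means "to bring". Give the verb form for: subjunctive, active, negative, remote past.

bekeygubigeykhit

Attach voice active ey- → eygubig.
Attach polarity negative -oy → eygubigoy.
Attach mood subjunctive -khut → eygubigoykhut.
Attach tense remote past bek- → bekeygubigoykhut.
Apply vowel harmony: bekeygubigoykhut → bekeygubigeykhit.
Vowel deletion: no change.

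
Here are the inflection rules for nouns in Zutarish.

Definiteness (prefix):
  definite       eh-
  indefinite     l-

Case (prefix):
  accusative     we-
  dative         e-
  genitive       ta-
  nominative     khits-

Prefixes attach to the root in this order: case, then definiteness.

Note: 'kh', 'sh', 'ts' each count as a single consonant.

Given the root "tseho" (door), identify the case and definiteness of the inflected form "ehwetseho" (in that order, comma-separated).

accusative, definite

Segment: eh-we-tseho.
case: we- → accusative.
definiteness: eh- → definite.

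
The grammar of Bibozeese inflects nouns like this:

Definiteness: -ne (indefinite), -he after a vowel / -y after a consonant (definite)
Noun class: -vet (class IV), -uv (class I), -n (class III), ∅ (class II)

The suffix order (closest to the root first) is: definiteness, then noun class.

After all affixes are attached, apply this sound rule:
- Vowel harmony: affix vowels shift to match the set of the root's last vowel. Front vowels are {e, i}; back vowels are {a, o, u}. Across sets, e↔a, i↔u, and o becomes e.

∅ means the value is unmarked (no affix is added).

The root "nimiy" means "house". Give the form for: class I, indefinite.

Attach definiteness indefinite -ne → nimiyne.
Attach noun class class I -uv → nimiyneuv.
Apply vowel harmony: nimiyneuv → nimiyneiv.

nimiyneiv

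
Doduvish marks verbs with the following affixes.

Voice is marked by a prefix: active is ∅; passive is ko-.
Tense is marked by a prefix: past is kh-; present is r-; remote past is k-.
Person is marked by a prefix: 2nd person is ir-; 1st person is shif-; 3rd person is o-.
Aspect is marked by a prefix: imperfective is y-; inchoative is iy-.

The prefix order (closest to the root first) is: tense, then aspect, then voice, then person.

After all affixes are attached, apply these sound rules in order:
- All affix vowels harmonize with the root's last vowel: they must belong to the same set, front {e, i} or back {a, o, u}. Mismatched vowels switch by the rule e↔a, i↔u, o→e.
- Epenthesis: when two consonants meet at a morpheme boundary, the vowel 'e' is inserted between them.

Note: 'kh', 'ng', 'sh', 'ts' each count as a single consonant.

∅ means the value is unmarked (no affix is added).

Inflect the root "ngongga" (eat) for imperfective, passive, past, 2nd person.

Attach tense past kh- → khngongga.
Attach aspect imperfective y- → ykhngongga.
Attach voice passive ko- → koykhngongga.
Attach person 2nd person ir- → irkoykhngongga.
Apply vowel harmony: irkoykhngongga → urkoykhngongga.
Apply epenthesis: urkoykhngongga → urekoyekhengongga.

urekoyekhengongga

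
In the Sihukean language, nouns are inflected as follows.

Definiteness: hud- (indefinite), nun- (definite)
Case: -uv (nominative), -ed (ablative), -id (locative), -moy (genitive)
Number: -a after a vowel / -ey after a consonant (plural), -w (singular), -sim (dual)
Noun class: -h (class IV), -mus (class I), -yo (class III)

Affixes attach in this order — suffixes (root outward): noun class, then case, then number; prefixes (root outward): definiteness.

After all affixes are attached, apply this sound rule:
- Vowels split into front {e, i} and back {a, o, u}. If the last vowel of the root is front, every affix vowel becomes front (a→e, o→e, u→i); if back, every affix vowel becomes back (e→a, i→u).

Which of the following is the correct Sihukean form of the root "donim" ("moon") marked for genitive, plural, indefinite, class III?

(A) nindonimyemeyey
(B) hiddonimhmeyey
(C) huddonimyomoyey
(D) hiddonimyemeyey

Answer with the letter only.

D

Attach noun class class III -yo → donimyo.
Attach case genitive -moy → donimyomoy.
Attach definiteness indefinite hud- → huddonimyomoy.
Attach number plural -ey (after consonant 'y') → huddonimyomoyey.
Apply vowel harmony: huddonimyomoyey → hiddonimyemeyey.
So the correct form is hiddonimyemeyey, option (D).
(A) nindonimyemeyey is wrong: it uses definite instead of indefinite for definiteness.
(C) huddonimyomoyey is wrong: it fails to apply the sound rule(s).
(B) hiddonimhmeyey is wrong: it uses class IV instead of class III for noun class.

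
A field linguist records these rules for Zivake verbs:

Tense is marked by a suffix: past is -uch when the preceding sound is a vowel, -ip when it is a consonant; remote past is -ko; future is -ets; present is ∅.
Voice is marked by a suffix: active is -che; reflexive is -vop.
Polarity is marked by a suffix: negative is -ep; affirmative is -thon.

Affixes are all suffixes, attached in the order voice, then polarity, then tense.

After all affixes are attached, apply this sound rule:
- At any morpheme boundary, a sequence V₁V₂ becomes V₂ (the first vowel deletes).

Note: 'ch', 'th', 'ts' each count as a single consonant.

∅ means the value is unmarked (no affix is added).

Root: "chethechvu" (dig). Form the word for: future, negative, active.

chethechvuchepets

Attach voice active -che → chethechvuche.
Attach polarity negative -ep → chethechvucheep.
Attach tense future -ets → chethechvucheepets.
Apply vowel deletion: chethechvucheepets → chethechvuchepets.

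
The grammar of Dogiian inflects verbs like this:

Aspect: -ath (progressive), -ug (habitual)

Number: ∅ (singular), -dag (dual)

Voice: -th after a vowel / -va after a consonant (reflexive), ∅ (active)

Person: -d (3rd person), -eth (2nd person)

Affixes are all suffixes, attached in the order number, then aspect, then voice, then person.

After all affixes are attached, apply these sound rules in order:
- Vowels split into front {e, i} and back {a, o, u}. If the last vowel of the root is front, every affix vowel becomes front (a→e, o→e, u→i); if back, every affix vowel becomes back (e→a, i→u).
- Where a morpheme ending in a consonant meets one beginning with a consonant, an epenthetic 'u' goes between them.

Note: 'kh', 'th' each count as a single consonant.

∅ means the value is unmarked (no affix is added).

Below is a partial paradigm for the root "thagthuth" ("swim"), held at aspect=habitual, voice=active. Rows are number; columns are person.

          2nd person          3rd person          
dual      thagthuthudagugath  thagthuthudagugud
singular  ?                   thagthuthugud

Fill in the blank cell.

number = singular: zero marking, form stays thagthuth.
Attach aspect habitual -ug → thagthuthug.
voice = active: zero marking, form stays thagthuthug.
Attach person 2nd person -eth → thagthuthugeth.
Apply vowel harmony: thagthuthugeth → thagthuthugath.
Epenthesis: no change.

thagthuthugath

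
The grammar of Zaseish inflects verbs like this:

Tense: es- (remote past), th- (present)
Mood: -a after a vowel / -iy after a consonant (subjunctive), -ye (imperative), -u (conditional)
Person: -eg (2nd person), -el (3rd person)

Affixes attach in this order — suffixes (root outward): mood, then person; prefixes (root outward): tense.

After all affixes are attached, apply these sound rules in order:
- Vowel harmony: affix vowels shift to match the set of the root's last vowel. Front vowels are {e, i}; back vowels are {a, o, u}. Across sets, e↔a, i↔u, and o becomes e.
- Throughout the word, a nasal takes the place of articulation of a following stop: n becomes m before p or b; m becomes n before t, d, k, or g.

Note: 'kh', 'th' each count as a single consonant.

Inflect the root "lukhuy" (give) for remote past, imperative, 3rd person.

Attach mood imperative -ye → lukhuyye.
Attach tense remote past es- → eslukhuyye.
Attach person 3rd person -el → eslukhuyyeel.
Apply vowel harmony: eslukhuyyeel → aslukhuyyaal.
Nasal assimilation: no change.

aslukhuyyaal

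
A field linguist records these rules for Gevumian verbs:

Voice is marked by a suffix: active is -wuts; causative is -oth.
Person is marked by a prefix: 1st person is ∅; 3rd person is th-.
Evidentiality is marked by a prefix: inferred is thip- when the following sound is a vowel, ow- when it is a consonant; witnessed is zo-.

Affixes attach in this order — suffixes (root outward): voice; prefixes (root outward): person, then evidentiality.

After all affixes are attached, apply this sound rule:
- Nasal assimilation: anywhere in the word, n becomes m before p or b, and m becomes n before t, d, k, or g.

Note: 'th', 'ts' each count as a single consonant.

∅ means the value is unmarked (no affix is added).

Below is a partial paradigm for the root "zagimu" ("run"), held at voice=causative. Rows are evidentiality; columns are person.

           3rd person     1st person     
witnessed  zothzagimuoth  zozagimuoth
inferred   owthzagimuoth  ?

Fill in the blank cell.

person = 1st person: zero marking, form stays zagimu.
Attach evidentiality inferred ow- (before consonant 'z') → owzagimu.
Attach voice causative -oth → owzagimuoth.
Nasal assimilation: no change.

owzagimuoth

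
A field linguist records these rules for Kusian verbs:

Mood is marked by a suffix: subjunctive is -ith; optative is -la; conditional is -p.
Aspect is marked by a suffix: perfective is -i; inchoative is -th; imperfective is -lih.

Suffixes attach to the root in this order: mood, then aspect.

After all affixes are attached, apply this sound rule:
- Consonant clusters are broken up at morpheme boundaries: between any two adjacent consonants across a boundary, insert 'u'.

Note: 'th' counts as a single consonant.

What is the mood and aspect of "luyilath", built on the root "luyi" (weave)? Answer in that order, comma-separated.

optative, inchoative

Segment: luyi-la-th.
mood: -la → optative.
aspect: -th → inchoative.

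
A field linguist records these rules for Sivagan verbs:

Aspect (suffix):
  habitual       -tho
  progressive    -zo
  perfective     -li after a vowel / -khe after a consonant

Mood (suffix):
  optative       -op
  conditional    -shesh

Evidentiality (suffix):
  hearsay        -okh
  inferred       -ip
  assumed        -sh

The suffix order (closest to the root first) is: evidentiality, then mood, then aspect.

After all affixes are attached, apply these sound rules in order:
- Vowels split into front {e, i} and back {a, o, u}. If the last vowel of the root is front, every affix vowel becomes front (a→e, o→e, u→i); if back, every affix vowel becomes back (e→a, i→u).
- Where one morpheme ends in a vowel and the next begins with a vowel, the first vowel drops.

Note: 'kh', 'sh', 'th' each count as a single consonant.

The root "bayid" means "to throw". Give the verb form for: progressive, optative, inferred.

bayidipepze

Attach evidentiality inferred -ip → bayidip.
Attach mood optative -op → bayidipop.
Attach aspect progressive -zo → bayidipopzo.
Apply vowel harmony: bayidipopzo → bayidipepze.
Vowel deletion: no change.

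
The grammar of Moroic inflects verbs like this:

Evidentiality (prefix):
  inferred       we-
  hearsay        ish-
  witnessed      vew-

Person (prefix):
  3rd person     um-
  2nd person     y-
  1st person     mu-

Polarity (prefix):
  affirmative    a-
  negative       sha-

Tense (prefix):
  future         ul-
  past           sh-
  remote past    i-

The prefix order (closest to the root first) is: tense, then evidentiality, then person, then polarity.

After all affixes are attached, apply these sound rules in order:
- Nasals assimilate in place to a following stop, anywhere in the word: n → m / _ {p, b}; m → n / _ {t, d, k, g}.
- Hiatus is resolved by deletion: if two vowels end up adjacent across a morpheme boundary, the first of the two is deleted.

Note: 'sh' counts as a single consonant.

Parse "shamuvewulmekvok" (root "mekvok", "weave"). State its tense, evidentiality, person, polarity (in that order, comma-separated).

Segment: sha-mu-vew-ul-mekvok.
tense: ul- → future.
evidentiality: vew- → witnessed.
person: mu- → 1st person.
polarity: sha- → negative.

future, witnessed, 1st person, negative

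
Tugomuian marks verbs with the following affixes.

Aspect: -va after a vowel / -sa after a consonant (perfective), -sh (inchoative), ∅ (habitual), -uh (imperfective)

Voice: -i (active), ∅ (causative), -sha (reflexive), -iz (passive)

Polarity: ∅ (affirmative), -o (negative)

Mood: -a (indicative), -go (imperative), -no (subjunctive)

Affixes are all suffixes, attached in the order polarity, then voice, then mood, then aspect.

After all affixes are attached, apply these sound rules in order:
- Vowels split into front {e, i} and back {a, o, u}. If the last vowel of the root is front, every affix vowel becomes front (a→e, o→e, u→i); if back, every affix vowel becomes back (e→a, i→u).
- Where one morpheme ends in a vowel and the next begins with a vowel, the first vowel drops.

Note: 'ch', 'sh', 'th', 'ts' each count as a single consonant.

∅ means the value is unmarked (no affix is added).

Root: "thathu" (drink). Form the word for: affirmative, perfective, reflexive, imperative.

thathushagova

polarity = affirmative: zero marking, form stays thathu.
Attach voice reflexive -sha → thathusha.
Attach mood imperative -go → thathushago.
Attach aspect perfective -va (after vowel 'o') → thathushagova.
Vowel harmony: no change.
Vowel deletion: no change.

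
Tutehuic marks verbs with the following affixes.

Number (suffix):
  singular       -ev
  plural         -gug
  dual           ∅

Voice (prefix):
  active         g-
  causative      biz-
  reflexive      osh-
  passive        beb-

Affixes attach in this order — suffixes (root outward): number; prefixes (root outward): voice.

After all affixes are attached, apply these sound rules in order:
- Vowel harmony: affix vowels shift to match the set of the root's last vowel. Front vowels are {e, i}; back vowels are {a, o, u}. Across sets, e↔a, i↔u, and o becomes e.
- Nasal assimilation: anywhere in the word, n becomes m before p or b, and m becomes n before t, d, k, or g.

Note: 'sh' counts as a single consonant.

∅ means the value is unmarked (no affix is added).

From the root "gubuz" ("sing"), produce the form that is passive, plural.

Attach voice passive beb- → bebgubuz.
Attach number plural -gug → bebgubuzgug.
Apply vowel harmony: bebgubuzgug → babgubuzgug.
Nasal assimilation: no change.

babgubuzgug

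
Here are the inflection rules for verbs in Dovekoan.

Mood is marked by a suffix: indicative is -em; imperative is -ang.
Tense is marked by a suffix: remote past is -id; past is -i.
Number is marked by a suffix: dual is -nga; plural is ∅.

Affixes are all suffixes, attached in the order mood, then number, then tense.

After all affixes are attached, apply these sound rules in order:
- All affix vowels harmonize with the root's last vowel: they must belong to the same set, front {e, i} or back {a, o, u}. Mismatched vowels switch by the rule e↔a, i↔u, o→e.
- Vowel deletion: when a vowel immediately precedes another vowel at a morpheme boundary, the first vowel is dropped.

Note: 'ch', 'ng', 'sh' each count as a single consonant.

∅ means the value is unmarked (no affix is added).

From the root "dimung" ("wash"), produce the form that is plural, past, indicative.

Attach mood indicative -em → dimungem.
number = plural: zero marking, form stays dimungem.
Attach tense past -i → dimungemi.
Apply vowel harmony: dimungemi → dimungamu.
Vowel deletion: no change.

dimungamu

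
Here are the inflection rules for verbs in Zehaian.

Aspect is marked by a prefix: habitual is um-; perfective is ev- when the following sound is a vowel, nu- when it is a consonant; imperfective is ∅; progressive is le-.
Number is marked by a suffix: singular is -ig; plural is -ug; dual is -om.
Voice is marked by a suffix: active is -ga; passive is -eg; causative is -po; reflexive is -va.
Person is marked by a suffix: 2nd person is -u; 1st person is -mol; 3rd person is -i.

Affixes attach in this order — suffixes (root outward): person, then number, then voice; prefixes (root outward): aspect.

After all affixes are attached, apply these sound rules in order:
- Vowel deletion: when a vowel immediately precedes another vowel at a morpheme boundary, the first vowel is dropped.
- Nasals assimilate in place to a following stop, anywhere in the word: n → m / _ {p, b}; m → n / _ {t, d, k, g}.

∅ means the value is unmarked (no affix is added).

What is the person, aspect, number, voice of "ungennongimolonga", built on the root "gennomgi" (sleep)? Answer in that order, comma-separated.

1st person, habitual, dual, active

Segment: um-gennomgi-mol-om-ga.
person: -mol → 1st person.
aspect: um- → habitual.
number: -om → dual.
voice: -ga → active.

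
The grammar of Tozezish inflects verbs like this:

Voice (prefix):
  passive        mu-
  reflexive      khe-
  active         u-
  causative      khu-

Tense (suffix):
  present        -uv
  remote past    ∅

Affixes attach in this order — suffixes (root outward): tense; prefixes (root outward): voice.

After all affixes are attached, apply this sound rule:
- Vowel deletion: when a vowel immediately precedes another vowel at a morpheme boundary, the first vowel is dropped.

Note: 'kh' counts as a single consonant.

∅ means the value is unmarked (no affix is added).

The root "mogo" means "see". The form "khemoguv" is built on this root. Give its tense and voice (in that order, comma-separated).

present, reflexive

Segment: khe-mogo-uv.
tense: -uv → present.
voice: khe- → reflexive.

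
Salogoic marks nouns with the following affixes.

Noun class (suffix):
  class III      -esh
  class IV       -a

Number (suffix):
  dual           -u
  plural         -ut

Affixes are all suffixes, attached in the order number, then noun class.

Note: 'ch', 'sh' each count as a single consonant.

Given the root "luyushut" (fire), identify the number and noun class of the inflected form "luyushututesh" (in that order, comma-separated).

plural, class III

Segment: luyushut-ut-esh.
number: -ut → plural.
noun class: -esh → class III.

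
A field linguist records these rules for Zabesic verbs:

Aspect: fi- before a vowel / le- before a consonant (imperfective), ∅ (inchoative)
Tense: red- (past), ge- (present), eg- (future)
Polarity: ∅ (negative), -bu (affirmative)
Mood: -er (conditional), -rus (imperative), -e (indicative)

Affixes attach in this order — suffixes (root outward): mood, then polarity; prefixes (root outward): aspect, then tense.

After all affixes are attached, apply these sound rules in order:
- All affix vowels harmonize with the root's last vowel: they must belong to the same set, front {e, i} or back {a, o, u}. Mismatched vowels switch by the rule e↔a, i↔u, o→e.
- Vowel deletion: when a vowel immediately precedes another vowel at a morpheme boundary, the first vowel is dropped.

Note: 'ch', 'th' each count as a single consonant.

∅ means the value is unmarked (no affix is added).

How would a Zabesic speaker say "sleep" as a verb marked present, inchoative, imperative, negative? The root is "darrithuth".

Attach mood imperative -rus → darrithuthrus.
polarity = negative: zero marking, form stays darrithuthrus.
aspect = inchoative: zero marking, form stays darrithuthrus.
Attach tense present ge- → gedarrithuthrus.
Apply vowel harmony: gedarrithuthrus → gadarrithuthrus.
Vowel deletion: no change.

gadarrithuthrus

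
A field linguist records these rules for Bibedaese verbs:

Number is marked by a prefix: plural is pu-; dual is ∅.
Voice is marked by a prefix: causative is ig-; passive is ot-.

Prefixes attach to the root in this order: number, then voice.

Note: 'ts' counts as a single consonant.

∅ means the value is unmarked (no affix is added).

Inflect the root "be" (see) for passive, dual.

otbe

number = dual: zero marking, form stays be.
Attach voice passive ot- → otbe.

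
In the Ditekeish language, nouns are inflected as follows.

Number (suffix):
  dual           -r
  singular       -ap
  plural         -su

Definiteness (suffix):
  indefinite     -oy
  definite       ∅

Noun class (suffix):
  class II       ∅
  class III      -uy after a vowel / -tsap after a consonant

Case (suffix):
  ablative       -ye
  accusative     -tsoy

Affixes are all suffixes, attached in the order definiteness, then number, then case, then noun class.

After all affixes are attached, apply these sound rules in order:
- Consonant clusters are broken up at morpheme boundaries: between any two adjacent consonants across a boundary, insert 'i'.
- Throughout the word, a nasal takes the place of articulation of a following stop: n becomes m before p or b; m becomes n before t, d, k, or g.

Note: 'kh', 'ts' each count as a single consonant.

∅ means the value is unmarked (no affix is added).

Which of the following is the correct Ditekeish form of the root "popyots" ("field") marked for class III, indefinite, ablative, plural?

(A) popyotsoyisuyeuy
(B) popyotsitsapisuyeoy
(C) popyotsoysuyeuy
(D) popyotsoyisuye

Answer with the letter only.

A

Attach definiteness indefinite -oy → popyotsoy.
Attach number plural -su → popyotsoysu.
Attach case ablative -ye → popyotsoysuye.
Attach noun class class III -uy (after vowel 'e') → popyotsoysuyeuy.
Apply epenthesis: popyotsoysuyeuy → popyotsoyisuyeuy.
Nasal assimilation: no change.
So the correct form is popyotsoyisuyeuy, option (A).
(C) popyotsoysuyeuy is wrong: it fails to apply the sound rule(s).
(D) popyotsoyisuye is wrong: it uses class II instead of class III for noun class.
(B) popyotsitsapisuyeoy is wrong: it has the affixes in the wrong order.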